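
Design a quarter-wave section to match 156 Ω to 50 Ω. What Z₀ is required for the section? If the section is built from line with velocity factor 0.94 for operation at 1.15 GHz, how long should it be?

Z_qwt = √(Z_0·R_L) = √(50 × 156) = √7800
λ = 0.94·c/f = 0.245 m, so l = λ/4 = 0.0613 m

Z_qwt ≈ 88.3 Ω; length ≈ 6.13 cm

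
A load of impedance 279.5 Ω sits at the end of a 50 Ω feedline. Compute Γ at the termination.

Γ = 0.697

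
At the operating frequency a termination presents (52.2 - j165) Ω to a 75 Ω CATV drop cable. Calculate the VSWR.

Γ = (Z_L − Z_0)/(Z_L + Z_0) = (-22.8 − j165)/(127.2 − j165)
|Γ| = 167/208 = 0.8
VSWR = (1 + |Γ|)/(1 − |Γ|) = 1.8/0.2

VSWR ≈ 8.98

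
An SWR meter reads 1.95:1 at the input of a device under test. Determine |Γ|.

|Γ| ≈ 0.322

|Γ| = (S − 1)/(S + 1) = (1.95 − 1)/(1.95 + 1) = 0.95/2.95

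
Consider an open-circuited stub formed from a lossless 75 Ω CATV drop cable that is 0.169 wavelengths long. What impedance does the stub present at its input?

βl = 2π × 0.169 = 60.8°
tan(βl) = 1.79
For an open-circuited stub, Z_in = −jZ_0·cot(βl) = −jZ_0/tan(βl)

Z_in ≈ −j41.8 Ω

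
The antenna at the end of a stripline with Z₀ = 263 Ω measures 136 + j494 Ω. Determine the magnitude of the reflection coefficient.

Γ = (Z_L − Z_0)/(Z_L + Z_0) = (-127 + j494)/(399 + j494)
|Γ| = 510/635

|Γ| ≈ 0.803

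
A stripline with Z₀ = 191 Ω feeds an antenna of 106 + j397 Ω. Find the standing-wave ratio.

VSWR ≈ 10

Γ = (Z_L − Z_0)/(Z_L + Z_0) = (-85 + j397)/(297 + j397)
|Γ| = 406/496 = 0.819
VSWR = (1 + |Γ|)/(1 − |Γ|) = 1.82/0.181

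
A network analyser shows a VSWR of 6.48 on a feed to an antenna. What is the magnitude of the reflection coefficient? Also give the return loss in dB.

|Γ| = (S − 1)/(S + 1) = (6.48 − 1)/(6.48 + 1) = 5.48/7.48
RL = −20·log₁₀|Γ| = −20·log₁₀(0.733)

|Γ| ≈ 0.733; return loss ≈ 2.7 dB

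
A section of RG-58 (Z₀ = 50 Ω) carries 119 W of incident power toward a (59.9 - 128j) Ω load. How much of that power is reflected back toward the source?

|Γ| = |(9.9 − j128)/(109.9 − j128)| = 0.761
|Γ|² = 0.579
P_refl = |Γ|²·P_inc = 68.9 W, P_del = (1 − |Γ|²)·P_inc = 50.1 W

P_reflected ≈ 68.9 W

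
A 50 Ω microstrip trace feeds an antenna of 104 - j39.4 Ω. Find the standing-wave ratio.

VSWR ≈ 2.45

Γ = (Z_L − Z_0)/(Z_L + Z_0) = (54 − j39.4)/(154 − j39.4)
|Γ| = 66.8/159 = 0.421
VSWR = (1 + |Γ|)/(1 − |Γ|) = 1.42/0.579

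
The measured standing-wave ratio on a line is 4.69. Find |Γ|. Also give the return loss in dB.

|Γ| = (S − 1)/(S + 1) = (4.69 − 1)/(4.69 + 1) = 3.69/5.69
RL = −20·log₁₀|Γ| = −20·log₁₀(0.649)

|Γ| ≈ 0.649; return loss ≈ 3.76 dB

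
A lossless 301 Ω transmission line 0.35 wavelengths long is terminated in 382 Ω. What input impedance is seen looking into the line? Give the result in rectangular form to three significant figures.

βl = 2π × 0.35 = 126°
tan(βl) = tan(126°) = -1.38
Z_in = Z_0·(Z_L + jZ_0·tanβl)/(Z_0 + jZ_L·tanβl)
     = 301·(382 − j414)/(301 − j526)

Z_in ≈ 273 + j62.4 Ω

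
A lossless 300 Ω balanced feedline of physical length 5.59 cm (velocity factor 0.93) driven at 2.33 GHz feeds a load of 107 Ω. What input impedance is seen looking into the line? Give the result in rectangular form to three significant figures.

λ = v/f = 0.93·c / 2.33 GHz = 0.12 m
βl = 2π·l/λ = 2π × 0.467 = 168°
tan(βl) = tan(168°) = -0.211
Z_in = Z_0·(Z_L + jZ_0·tanβl)/(Z_0 + jZ_L·tanβl)
     = 300·(107 − j63.4)/(300 − j22.6)

Z_in ≈ 111 − j55.1 Ω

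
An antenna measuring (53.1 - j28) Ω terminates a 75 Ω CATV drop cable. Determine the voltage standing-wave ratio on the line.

VSWR ≈ 1.74

Γ = (Z_L − Z_0)/(Z_L + Z_0) = (-21.9 − j28)/(128.1 − j28)
|Γ| = 35.5/131 = 0.271
VSWR = (1 + |Γ|)/(1 − |Γ|) = 1.27/0.729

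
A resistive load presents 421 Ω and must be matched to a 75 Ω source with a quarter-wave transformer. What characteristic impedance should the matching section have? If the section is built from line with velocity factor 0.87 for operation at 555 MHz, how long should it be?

Z_qwt ≈ 178 Ω; length ≈ 11.8 cm

Z_qwt = √(Z_0·R_L) = √(75 × 421) = √31580
λ = 0.87·c/f = 0.47 m, so l = λ/4 = 0.118 m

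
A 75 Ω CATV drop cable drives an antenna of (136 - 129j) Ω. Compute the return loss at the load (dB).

Γ = (61 − j129)/(211 − j129), |Γ| = 0.577
RL = −20·log₁₀|Γ| = −20·log₁₀(0.577)

RL ≈ 4.78 dB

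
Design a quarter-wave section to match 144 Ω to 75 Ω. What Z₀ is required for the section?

Z_qwt = √(Z_0·R_L) = √(75 × 144) = √10800

Z_qwt ≈ 104 Ω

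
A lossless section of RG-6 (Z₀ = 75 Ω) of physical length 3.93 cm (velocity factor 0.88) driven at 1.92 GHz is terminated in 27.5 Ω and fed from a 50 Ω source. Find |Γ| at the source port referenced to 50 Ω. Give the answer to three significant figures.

|Γ| ≈ 0.599

λ = v/f = 0.88·c / 1.92 GHz = 0.138 m
βl = 2π·l/λ = 2π × 0.286 = 103°
tan(βl) = -4.37
Z_in = Z_0·(Z_L + jZ_0·tanβl)/(Z_0 + jZ_L·tanβl) = 155 − j79.5 Ω
Γ_s = (Z_in − Z_s)/(Z_in + Z_s) = (105 − j79.5)/(205 − j79.5), |Γ_s| = 0.599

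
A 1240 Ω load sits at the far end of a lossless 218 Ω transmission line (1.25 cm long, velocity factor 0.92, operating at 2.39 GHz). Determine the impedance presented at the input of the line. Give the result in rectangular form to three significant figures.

Z_in ≈ 92.5 − j249 Ω

λ = v/f = 0.92·c / 2.39 GHz = 0.115 m
βl = 2π·l/λ = 2π × 0.108 = 39°
tan(βl) = tan(39°) = 0.809
Z_in = Z_0·(Z_L + jZ_0·tanβl)/(Z_0 + jZ_L·tanβl)
     = 218·(1240 + j176)/(218 + j1000)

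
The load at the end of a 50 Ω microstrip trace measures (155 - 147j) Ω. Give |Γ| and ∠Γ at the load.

Γ ≈ 0.716 ∠ -18.8°

Γ = (Z_L − Z_0)/(Z_L + Z_0) = (105 − j147)/(205 − j147)
|Γ| = 181/252 = 0.716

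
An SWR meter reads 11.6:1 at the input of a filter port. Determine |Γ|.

|Γ| ≈ 0.841

|Γ| = (S − 1)/(S + 1) = (11.6 − 1)/(11.6 + 1) = 10.6/12.6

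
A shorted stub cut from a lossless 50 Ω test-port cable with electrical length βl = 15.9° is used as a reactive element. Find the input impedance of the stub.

Z_in ≈ +j14.2 Ω

tan(βl) = 0.285
For a shorted stub, Z_in = jZ_0·tan(βl)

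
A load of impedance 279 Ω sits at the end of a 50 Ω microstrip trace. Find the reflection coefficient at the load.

Γ = 0.696

Γ = (Z_L − Z_0)/(Z_L + Z_0) = (279 − 50)/(279 + 50) = 229/329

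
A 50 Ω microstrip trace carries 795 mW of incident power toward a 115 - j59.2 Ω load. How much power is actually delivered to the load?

|Γ| = |(65 − j59.2)/(165 − j59.2)| = 0.502
|Γ|² = 0.252
P_refl = |Γ|²·P_inc = 200 mW, P_del = (1 − |Γ|²)·P_inc = 595 mW

P_delivered ≈ 595 mW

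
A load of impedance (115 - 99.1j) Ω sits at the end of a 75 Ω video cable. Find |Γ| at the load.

|Γ| ≈ 0.499

Γ = (Z_L − Z_0)/(Z_L + Z_0) = (40 − j99.1)/(190 − j99.1)
|Γ| = 107/214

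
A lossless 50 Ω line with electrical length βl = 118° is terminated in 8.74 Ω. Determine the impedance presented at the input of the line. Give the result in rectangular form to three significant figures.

Z_in ≈ 35.8 − j82.3 Ω

tan(βl) = tan(118°) = -1.88
Z_in = Z_0·(Z_L + jZ_0·tanβl)/(Z_0 + jZ_L·tanβl)
     = 50·(8.74 − j94)/(50 − j16.4)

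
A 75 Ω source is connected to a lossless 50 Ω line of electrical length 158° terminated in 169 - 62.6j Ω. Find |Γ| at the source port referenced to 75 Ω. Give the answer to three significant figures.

|Γ| ≈ 0.481

tan(βl) = -0.404
Z_in = Z_0·(Z_L + jZ_0·tanβl)/(Z_0 + jZ_L·tanβl) = 93.2 + j90 Ω
Γ_s = (Z_in − Z_s)/(Z_in + Z_s) = (18.2 + j90)/(168 + j90), |Γ_s| = 0.481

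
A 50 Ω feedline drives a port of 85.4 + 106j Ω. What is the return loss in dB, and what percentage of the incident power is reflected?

Γ = (35.4 + j106)/(135.4 + j106), |Γ| = 0.65
RL = −20·log₁₀(0.65) = 3.74 dB
P_refl/P_inc = |Γ|² = 0.422

RL ≈ 3.74 dB; 42.2% of incident power reflected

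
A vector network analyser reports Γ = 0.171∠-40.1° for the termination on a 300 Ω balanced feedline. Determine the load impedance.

Z_L = Z_0·(1 + Γ)/(1 − Γ) = 300·(1.13 − j0.11)/(0.869 + j0.11)

Z_L ≈ 379 − j86.1 Ω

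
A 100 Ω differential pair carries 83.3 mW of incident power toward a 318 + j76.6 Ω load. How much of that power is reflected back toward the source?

|Γ| = |(218 + j76.6)/(418 + j76.6)| = 0.544
|Γ|² = 0.296
P_refl = |Γ|²·P_inc = 24.6 mW, P_del = (1 − |Γ|²)·P_inc = 58.7 mW

P_reflected ≈ 24.6 mW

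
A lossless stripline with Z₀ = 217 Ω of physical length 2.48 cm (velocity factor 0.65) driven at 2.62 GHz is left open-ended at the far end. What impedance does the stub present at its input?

λ = v/f = 0.65·c / 2.62 GHz = 0.0744 m
βl = 2π·l/λ = 2π × 0.333 = 120°
tan(βl) = -1.74
For an open-ended stub, Z_in = −jZ_0·cot(βl) = −jZ_0/tan(βl)

Z_in ≈ +j125 Ω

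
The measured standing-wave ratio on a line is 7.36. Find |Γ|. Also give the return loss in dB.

|Γ| = (S − 1)/(S + 1) = (7.36 − 1)/(7.36 + 1) = 6.36/8.36
RL = −20·log₁₀|Γ| = −20·log₁₀(0.761)

|Γ| ≈ 0.761; return loss ≈ 2.37 dB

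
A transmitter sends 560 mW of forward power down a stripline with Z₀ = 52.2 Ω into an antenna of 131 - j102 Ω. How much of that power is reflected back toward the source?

P_reflected ≈ 212 mW

|Γ| = |(78.8 − j102)/(183.2 − j102)| = 0.615
|Γ|² = 0.378
P_refl = |Γ|²·P_inc = 212 mW, P_del = (1 − |Γ|²)·P_inc = 348 mW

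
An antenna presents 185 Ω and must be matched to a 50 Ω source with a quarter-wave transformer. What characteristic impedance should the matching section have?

Z_qwt ≈ 96.2 Ω

Z_qwt = √(Z_0·R_L) = √(50 × 185) = √9250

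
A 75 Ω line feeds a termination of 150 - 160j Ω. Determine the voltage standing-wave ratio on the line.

Γ = (Z_L − Z_0)/(Z_L + Z_0) = (75 − j160)/(225 − j160)
|Γ| = 177/276 = 0.64
VSWR = (1 + |Γ|)/(1 − |Γ|) = 1.64/0.36

VSWR ≈ 4.56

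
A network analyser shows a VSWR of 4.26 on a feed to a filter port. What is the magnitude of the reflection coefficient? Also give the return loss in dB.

|Γ| = (S − 1)/(S + 1) = (4.26 − 1)/(4.26 + 1) = 3.26/5.26
RL = −20·log₁₀|Γ| = −20·log₁₀(0.62)

|Γ| ≈ 0.62; return loss ≈ 4.16 dB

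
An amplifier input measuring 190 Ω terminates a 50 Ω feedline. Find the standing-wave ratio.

VSWR ≈ 3.8

For a purely resistive load, VSWR = R_L/Z_0 or Z_0/R_L (whichever > 1) = 190/50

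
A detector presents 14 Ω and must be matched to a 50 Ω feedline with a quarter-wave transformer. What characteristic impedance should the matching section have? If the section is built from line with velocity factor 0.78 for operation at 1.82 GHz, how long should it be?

Z_qwt = √(Z_0·R_L) = √(50 × 14) = √700
λ = 0.78·c/f = 0.129 m, so l = λ/4 = 0.0321 m

Z_qwt ≈ 26.5 Ω; length ≈ 3.21 cm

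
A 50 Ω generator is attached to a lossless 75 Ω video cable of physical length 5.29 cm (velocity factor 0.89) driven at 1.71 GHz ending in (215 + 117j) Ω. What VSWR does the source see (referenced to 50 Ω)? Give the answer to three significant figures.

λ = v/f = 0.89·c / 1.71 GHz = 0.156 m
βl = 2π·l/λ = 2π × 0.339 = 122°
tan(βl) = -1.6
Z_in = Z_0·(Z_L + jZ_0·tanβl)/(Z_0 + jZ_L·tanβl) = 23 + j29.3 Ω
Γ_s = (Z_in − Z_s)/(Z_in + Z_s) = (-27 + j29.3)/(73 + j29.3), |Γ_s| = 0.506
VSWR = (1 + |Γ_s|)/(1 − |Γ_s|)

VSWR ≈ 3.05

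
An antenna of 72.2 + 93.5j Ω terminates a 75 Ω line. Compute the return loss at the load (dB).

Γ = (-2.8 + j93.5)/(147.2 + j93.5), |Γ| = 0.536
RL = −20·log₁₀|Γ| = −20·log₁₀(0.536)

RL ≈ 5.41 dB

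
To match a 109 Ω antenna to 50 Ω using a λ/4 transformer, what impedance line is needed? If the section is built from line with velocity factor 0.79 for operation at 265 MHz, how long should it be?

Z_qwt = √(Z_0·R_L) = √(50 × 109) = √5450
λ = 0.79·c/f = 0.894 m, so l = λ/4 = 0.224 m

Z_qwt ≈ 73.8 Ω; length ≈ 22.4 cm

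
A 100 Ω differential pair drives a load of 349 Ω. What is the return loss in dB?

RL ≈ 5.12 dB

Γ = (349 − 100)/(349 + 100) = 0.555
RL = −20·log₁₀|Γ| = −20·log₁₀(0.555)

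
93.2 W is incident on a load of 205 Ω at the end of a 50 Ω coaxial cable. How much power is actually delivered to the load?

P_delivered ≈ 58.8 W

Γ = (205 − 50)/(205 + 50) = 0.608
|Γ|² = 0.369
P_refl = |Γ|²·P_inc = 34.4 W, P_del = (1 − |Γ|²)·P_inc = 58.8 W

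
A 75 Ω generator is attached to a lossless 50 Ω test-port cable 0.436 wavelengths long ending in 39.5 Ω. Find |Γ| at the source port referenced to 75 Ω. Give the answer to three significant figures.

|Γ| ≈ 0.289

βl = 2π × 0.436 = 157°
tan(βl) = -0.425
Z_in = Z_0·(Z_L + jZ_0·tanβl)/(Z_0 + jZ_L·tanβl) = 41.9 − j7.18 Ω
Γ_s = (Z_in − Z_s)/(Z_in + Z_s) = (-33.1 − j7.18)/(117 − j7.18), |Γ_s| = 0.289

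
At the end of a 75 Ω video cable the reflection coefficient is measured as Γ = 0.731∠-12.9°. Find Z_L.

Z_L ≈ 320 − j224 Ω

Z_L = Z_0·(1 + Γ)/(1 − Γ) = 75·(1.71 − j0.163)/(0.287 + j0.163)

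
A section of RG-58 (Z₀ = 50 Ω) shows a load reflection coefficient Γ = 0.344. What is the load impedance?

Z_L = Z_0·(1 + Γ)/(1 − Γ) = 50·(1.34)/(0.656)

Z_L ≈ 102 Ω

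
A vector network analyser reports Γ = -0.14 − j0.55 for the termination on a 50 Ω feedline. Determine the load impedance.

Z_L = Z_0·(1 + Γ)/(1 − Γ) = 50·(0.86 − j0.55)/(1.14 + j0.55)

Z_L ≈ 21.2 − j34.3 Ω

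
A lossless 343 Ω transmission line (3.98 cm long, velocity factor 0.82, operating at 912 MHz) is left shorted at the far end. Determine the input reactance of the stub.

X_in ≈ 457 Ω (inductive)

λ = v/f = 0.82·c / 912 MHz = 0.27 m
βl = 2π·l/λ = 2π × 0.148 = 53.1°
tan(βl) = 1.33
For a shorted stub, Z_in = jZ_0·tan(βl)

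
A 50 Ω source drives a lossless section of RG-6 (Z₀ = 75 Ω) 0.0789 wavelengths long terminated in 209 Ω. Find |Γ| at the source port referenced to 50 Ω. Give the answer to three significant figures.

|Γ| ≈ 0.574

βl = 2π × 0.0789 = 28.4°
tan(βl) = 0.541
Z_in = Z_0·(Z_L + jZ_0·tanβl)/(Z_0 + jZ_L·tanβl) = 82.6 − j83.9 Ω
Γ_s = (Z_in − Z_s)/(Z_in + Z_s) = (32.6 − j83.9)/(133 − j83.9), |Γ_s| = 0.574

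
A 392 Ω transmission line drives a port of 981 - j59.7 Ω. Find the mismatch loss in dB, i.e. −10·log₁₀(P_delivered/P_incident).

mismatch loss ≈ 0.891 dB

Γ = (589 − j59.7)/(1373 − j59.7), |Γ| = 0.431
|Γ|² = 0.186, so P_del/P_inc = 1 − |Γ|² = 0.814
ML = −10·log₁₀(1 − |Γ|²)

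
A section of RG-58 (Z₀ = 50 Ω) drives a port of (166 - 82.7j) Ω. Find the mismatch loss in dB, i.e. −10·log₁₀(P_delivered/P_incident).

mismatch loss ≈ 2.07 dB

Γ = (116 − j82.7)/(216 − j82.7), |Γ| = 0.616
|Γ|² = 0.379, so P_del/P_inc = 1 − |Γ|² = 0.621
ML = −10·log₁₀(1 − |Γ|²)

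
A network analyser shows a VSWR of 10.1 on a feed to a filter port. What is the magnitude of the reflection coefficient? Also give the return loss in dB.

|Γ| ≈ 0.82; return loss ≈ 1.73 dB

|Γ| = (S − 1)/(S + 1) = (10.1 − 1)/(10.1 + 1) = 9.1/11.1
RL = −20·log₁₀|Γ| = −20·log₁₀(0.82)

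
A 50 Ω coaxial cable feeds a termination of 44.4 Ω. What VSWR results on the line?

VSWR ≈ 1.13

Γ = (44.4 − 50)/(44.4 + 50) = -0.0593
VSWR = (1 + 0.0593)/(1 − 0.0593)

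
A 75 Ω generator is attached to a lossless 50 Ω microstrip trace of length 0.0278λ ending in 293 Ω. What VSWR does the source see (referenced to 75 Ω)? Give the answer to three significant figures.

βl = 2π × 0.0278 = 10°
tan(βl) = 0.176
Z_in = Z_0·(Z_L + jZ_0·tanβl)/(Z_0 + jZ_L·tanβl) = 146 − j142 Ω
Γ_s = (Z_in − Z_s)/(Z_in + Z_s) = (71 − j142)/(221 − j142), |Γ_s| = 0.605
VSWR = (1 + |Γ_s|)/(1 − |Γ_s|)

VSWR ≈ 4.06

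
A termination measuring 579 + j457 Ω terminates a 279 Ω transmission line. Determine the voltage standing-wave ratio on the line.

VSWR ≈ 3.57

Γ = (Z_L − Z_0)/(Z_L + Z_0) = (300 + j457)/(858 + j457)
|Γ| = 547/972 = 0.562
VSWR = (1 + |Γ|)/(1 − |Γ|) = 1.56/0.438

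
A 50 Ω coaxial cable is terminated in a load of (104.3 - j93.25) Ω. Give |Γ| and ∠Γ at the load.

Γ ≈ 0.599 ∠ -28.6°

Γ = (Z_L − Z_0)/(Z_L + Z_0) = (54.3 − j93.25)/(154.3 − j93.25)
|Γ| = 108/180 = 0.599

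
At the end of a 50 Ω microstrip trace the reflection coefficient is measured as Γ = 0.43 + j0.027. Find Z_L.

Z_L = Z_0·(1 + Γ)/(1 − Γ) = 50·(1.43 + j0.027)/(0.57 − j0.027)

Z_L ≈ 125 + j8.29 Ω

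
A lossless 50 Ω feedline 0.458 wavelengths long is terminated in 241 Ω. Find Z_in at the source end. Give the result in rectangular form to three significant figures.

Z_in ≈ 95.9 + j111 Ω

βl = 2π × 0.458 = 165°
tan(βl) = tan(165°) = -0.27
Z_in = Z_0·(Z_L + jZ_0·tanβl)/(Z_0 + jZ_L·tanβl)
     = 50·(241 − j13.5)/(50 − j65.1)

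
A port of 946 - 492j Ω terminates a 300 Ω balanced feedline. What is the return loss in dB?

Γ = (646 − j492)/(1246 − j492), |Γ| = 0.606
RL = −20·log₁₀|Γ| = −20·log₁₀(0.606)

RL ≈ 4.35 dB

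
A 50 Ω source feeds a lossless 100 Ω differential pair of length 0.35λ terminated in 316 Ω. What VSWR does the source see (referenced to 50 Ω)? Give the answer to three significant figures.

βl = 2π × 0.35 = 126°
tan(βl) = -1.38
Z_in = Z_0·(Z_L + jZ_0·tanβl)/(Z_0 + jZ_L·tanβl) = 45.9 + j62.1 Ω
Γ_s = (Z_in − Z_s)/(Z_in + Z_s) = (-4.08 + j62.1)/(95.9 + j62.1), |Γ_s| = 0.545
VSWR = (1 + |Γ_s|)/(1 − |Γ_s|)

VSWR ≈ 3.39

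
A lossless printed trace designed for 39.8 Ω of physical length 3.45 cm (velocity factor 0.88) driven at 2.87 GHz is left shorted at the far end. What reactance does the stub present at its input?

X_in ≈ -39.8 Ω (capacitive)

λ = v/f = 0.88·c / 2.87 GHz = 0.092 m
βl = 2π·l/λ = 2π × 0.375 = 135°
tan(βl) = -0.999
For a shorted stub, Z_in = jZ_0·tan(βl)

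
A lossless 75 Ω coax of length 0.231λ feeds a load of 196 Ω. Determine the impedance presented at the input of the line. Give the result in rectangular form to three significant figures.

βl = 2π × 0.231 = 83.2°
tan(βl) = tan(83.2°) = 8.34
Z_in = Z_0·(Z_L + jZ_0·tanβl)/(Z_0 + jZ_L·tanβl)
     = 75·(196 + j625)/(75 + j1630)

Z_in ≈ 29.1 − j7.66 Ω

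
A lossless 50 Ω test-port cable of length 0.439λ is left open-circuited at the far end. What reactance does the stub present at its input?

βl = 2π × 0.439 = 158°
tan(βl) = -0.403
For an open-circuited stub, Z_in = −jZ_0·cot(βl) = −jZ_0/tan(βl)

X_in ≈ 124 Ω (inductive)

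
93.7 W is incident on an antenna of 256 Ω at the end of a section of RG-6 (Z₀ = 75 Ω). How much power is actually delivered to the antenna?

P_delivered ≈ 65.7 W

Γ = (256 − 75)/(256 + 75) = 0.547
|Γ|² = 0.299
P_refl = |Γ|²·P_inc = 28 W, P_del = (1 − |Γ|²)·P_inc = 65.7 W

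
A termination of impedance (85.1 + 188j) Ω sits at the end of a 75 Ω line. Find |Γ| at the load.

|Γ| ≈ 0.762

Γ = (Z_L − Z_0)/(Z_L + Z_0) = (10.1 + j188)/(160.1 + j188)
|Γ| = 188/247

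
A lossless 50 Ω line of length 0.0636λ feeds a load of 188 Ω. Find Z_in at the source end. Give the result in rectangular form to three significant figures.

Z_in ≈ 62.9 − j78.8 Ω

βl = 2π × 0.0636 = 22.9°
tan(βl) = tan(22.9°) = 0.422
Z_in = Z_0·(Z_L + jZ_0·tanβl)/(Z_0 + jZ_L·tanβl)
     = 50·(188 + j21.1)/(50 + j79.4)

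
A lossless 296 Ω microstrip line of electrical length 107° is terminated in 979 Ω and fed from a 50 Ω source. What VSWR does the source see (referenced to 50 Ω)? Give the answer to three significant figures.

VSWR ≈ 3.54

tan(βl) = -3.27
Z_in = Z_0·(Z_L + jZ_0·tanβl)/(Z_0 + jZ_L·tanβl) = 97 + j81.5 Ω
Γ_s = (Z_in − Z_s)/(Z_in + Z_s) = (47 + j81.5)/(147 + j81.5), |Γ_s| = 0.56
VSWR = (1 + |Γ_s|)/(1 − |Γ_s|)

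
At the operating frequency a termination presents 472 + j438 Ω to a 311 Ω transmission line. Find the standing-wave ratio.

Γ = (Z_L − Z_0)/(Z_L + Z_0) = (161 + j438)/(783 + j438)
|Γ| = 467/897 = 0.52
VSWR = (1 + |Γ|)/(1 − |Γ|) = 1.52/0.48

VSWR ≈ 3.17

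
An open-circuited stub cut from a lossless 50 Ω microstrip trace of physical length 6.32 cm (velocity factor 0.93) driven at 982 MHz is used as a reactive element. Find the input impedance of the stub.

Z_in ≈ −j8.74 Ω

λ = v/f = 0.93·c / 982 MHz = 0.284 m
βl = 2π·l/λ = 2π × 0.222 = 80.1°
tan(βl) = 5.72
For an open-circuited stub, Z_in = −jZ_0·cot(βl) = −jZ_0/tan(βl)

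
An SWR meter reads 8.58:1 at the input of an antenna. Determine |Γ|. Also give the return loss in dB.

|Γ| = (S − 1)/(S + 1) = (8.58 − 1)/(8.58 + 1) = 7.58/9.58
RL = −20·log₁₀|Γ| = −20·log₁₀(0.791)

|Γ| ≈ 0.791; return loss ≈ 2.03 dB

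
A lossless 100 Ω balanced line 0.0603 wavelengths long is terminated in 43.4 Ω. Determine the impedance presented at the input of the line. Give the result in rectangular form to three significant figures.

Z_in ≈ 48.8 + j31.4 Ω

βl = 2π × 0.0603 = 21.7°
tan(βl) = tan(21.7°) = 0.398
Z_in = Z_0·(Z_L + jZ_0·tanβl)/(Z_0 + jZ_L·tanβl)
     = 100·(43.4 + j39.8)/(100 + j17.3)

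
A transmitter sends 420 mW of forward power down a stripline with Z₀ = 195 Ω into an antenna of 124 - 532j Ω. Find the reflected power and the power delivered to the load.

|Γ| = |(-71 − j532)/(319 − j532)| = 0.865
|Γ|² = 0.749
P_refl = |Γ|²·P_inc = 314 mW, P_del = (1 − |Γ|²)·P_inc = 106 mW

P_reflected ≈ 314 mW; P_delivered ≈ 106 mW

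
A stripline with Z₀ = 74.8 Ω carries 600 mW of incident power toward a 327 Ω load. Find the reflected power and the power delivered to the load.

Γ = (327 − 74.8)/(327 + 74.8) = 0.628
|Γ|² = 0.394
P_refl = |Γ|²·P_inc = 236 mW, P_del = (1 − |Γ|²)·P_inc = 364 mW

P_reflected ≈ 236 mW; P_delivered ≈ 364 mW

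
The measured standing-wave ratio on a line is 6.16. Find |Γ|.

|Γ| ≈ 0.721

|Γ| = (S − 1)/(S + 1) = (6.16 − 1)/(6.16 + 1) = 5.16/7.16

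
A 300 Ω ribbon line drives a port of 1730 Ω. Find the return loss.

RL ≈ 3.04 dB

Γ = (1730 − 300)/(1730 + 300) = 0.704
RL = −20·log₁₀|Γ| = −20·log₁₀(0.704)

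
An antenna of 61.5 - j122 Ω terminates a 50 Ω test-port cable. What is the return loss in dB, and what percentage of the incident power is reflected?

Γ = (11.5 − j122)/(111.5 − j122), |Γ| = 0.741
RL = −20·log₁₀(0.741) = 2.6 dB
P_refl/P_inc = |Γ|² = 0.55

RL ≈ 2.6 dB; 55% of incident power reflected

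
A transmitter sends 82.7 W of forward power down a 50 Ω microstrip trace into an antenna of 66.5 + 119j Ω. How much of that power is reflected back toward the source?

|Γ| = |(16.5 + j119)/(116.5 + j119)| = 0.721
|Γ|² = 0.52
P_refl = |Γ|²·P_inc = 43 W, P_del = (1 − |Γ|²)·P_inc = 39.7 W

P_reflected ≈ 43 W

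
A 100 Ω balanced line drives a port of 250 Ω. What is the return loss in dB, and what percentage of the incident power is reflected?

Γ = (250 − 100)/(250 + 100) = 0.429
RL = −20·log₁₀(0.429) = 7.36 dB
P_refl/P_inc = |Γ|² = 0.184

RL ≈ 7.36 dB; 18.4% of incident power reflected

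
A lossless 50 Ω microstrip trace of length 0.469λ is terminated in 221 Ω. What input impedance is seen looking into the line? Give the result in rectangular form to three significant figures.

βl = 2π × 0.469 = 169°
tan(βl) = tan(169°) = -0.197
Z_in = Z_0·(Z_L + jZ_0·tanβl)/(Z_0 + jZ_L·tanβl)
     = 50·(221 − j9.86)/(50 − j43.6)

Z_in ≈ 130 + j104 Ω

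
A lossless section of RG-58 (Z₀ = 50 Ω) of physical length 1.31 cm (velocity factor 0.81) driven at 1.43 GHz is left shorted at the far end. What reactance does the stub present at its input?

λ = v/f = 0.81·c / 1.43 GHz = 0.17 m
βl = 2π·l/λ = 2π × 0.0771 = 27.8°
tan(βl) = 0.526
For a shorted stub, Z_in = jZ_0·tan(βl)

X_in ≈ 26.3 Ω (inductive)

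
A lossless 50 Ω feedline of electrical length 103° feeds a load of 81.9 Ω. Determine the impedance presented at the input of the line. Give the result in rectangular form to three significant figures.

Z_in ≈ 31.5 + j7.1 Ω

tan(βl) = tan(103°) = -4.33
Z_in = Z_0·(Z_L + jZ_0·tanβl)/(Z_0 + jZ_L·tanβl)
     = 50·(81.9 − j217)/(50 − j355)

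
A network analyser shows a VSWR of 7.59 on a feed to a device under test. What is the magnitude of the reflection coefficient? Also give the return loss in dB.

|Γ| ≈ 0.767; return loss ≈ 2.3 dB

|Γ| = (S − 1)/(S + 1) = (7.59 − 1)/(7.59 + 1) = 6.59/8.59
RL = −20·log₁₀|Γ| = −20·log₁₀(0.767)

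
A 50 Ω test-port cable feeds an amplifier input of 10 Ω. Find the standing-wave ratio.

VSWR ≈ 5

Γ = (10 − 50)/(10 + 50) = -0.667
VSWR = (1 + 0.667)/(1 − 0.667)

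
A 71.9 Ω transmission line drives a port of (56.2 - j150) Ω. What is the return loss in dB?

RL ≈ 2.33 dB

Γ = (-15.7 − j150)/(128.1 − j150), |Γ| = 0.765
RL = −20·log₁₀|Γ| = −20·log₁₀(0.765)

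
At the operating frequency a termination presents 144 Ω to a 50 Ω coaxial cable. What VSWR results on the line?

VSWR ≈ 2.88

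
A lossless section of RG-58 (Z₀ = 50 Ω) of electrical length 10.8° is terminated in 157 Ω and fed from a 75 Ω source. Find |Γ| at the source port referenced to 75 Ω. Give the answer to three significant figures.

|Γ| ≈ 0.375

tan(βl) = 0.191
Z_in = Z_0·(Z_L + jZ_0·tanβl)/(Z_0 + jZ_L·tanβl) = 120 − j62.2 Ω
Γ_s = (Z_in − Z_s)/(Z_in + Z_s) = (44.7 − j62.2)/(195 − j62.2), |Γ_s| = 0.375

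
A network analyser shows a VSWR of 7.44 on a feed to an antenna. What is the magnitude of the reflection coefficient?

|Γ| ≈ 0.763

|Γ| = (S − 1)/(S + 1) = (7.44 − 1)/(7.44 + 1) = 6.44/8.44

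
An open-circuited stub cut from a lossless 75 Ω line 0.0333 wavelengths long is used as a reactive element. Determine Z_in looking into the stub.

βl = 2π × 0.0333 = 12°
tan(βl) = 0.212
For an open-circuited stub, Z_in = −jZ_0·cot(βl) = −jZ_0/tan(βl)

Z_in ≈ −j353 Ω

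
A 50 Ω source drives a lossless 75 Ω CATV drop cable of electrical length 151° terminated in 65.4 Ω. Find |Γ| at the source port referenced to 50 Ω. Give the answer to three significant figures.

|Γ| ≈ 0.175

tan(βl) = -0.554
Z_in = Z_0·(Z_L + jZ_0·tanβl)/(Z_0 + jZ_L·tanβl) = 69.3 − j8.08 Ω
Γ_s = (Z_in − Z_s)/(Z_in + Z_s) = (19.3 − j8.08)/(119 − j8.08), |Γ_s| = 0.175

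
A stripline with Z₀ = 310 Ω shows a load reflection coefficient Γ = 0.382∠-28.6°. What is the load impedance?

Z_L = Z_0·(1 + Γ)/(1 − Γ) = 310·(1.34 − j0.183)/(0.665 + j0.183)

Z_L ≈ 557 − j239 Ω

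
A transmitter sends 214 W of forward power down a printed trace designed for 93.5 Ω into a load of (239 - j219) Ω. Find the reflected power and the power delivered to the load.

P_reflected ≈ 93.3 W; P_delivered ≈ 121 W

|Γ| = |(145.5 − j219)/(332.5 − j219)| = 0.66
|Γ|² = 0.436
P_refl = |Γ|²·P_inc = 93.3 W, P_del = (1 − |Γ|²)·P_inc = 121 W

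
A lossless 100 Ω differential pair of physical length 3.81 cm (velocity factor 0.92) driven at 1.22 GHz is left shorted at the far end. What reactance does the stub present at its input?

λ = v/f = 0.92·c / 1.22 GHz = 0.226 m
βl = 2π·l/λ = 2π × 0.168 = 60.6°
tan(βl) = 1.78
For a shorted stub, Z_in = jZ_0·tan(βl)

X_in ≈ 178 Ω (inductive)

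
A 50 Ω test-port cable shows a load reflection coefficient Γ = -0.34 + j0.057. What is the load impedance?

Z_L = Z_0·(1 + Γ)/(1 − Γ) = 50·(0.66 + j0.057)/(1.34 − j0.057)

Z_L ≈ 24.5 + j3.17 Ω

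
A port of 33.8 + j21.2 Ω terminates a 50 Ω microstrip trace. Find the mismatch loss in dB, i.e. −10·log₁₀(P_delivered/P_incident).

mismatch loss ≈ 0.435 dB

Γ = (-16.2 + j21.2)/(83.8 + j21.2), |Γ| = 0.309
|Γ|² = 0.0953, so P_del/P_inc = 1 − |Γ|² = 0.905
ML = −10·log₁₀(1 − |Γ|²)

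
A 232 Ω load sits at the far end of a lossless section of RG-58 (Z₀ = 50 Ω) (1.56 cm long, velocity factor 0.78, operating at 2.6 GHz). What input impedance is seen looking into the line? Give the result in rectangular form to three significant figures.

λ = v/f = 0.78·c / 2.6 GHz = 0.09 m
βl = 2π·l/λ = 2π × 0.173 = 62.4°
tan(βl) = tan(62.4°) = 1.91
Z_in = Z_0·(Z_L + jZ_0·tanβl)/(Z_0 + jZ_L·tanβl)
     = 50·(232 + j95.6)/(50 + j444)

Z_in ≈ 13.5 − j24.6 Ω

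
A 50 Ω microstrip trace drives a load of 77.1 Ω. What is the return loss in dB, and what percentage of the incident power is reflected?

RL ≈ 13.4 dB; 4.55% of incident power reflected

Γ = (77.1 − 50)/(77.1 + 50) = 0.213
RL = −20·log₁₀(0.213) = 13.4 dB
P_refl/P_inc = |Γ|² = 0.0455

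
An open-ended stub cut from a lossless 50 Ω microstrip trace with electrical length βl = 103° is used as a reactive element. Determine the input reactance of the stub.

X_in ≈ 11.5 Ω (inductive)

tan(βl) = -4.33
For an open-ended stub, Z_in = −jZ_0·cot(βl) = −jZ_0/tan(βl)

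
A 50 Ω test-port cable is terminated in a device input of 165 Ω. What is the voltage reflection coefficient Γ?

Γ = 0.535

Γ = (Z_L − Z_0)/(Z_L + Z_0) = (165 − 50)/(165 + 50) = 115/215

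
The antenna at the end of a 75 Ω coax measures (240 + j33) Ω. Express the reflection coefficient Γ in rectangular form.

Γ = (Z_L − Z_0)/(Z_L + Z_0) = (165 + j33)/(315 + j33)

Γ ≈ 0.529 + j0.0493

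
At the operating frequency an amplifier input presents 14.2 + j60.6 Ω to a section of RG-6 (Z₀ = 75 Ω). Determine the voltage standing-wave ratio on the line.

Γ = (Z_L − Z_0)/(Z_L + Z_0) = (-60.8 + j60.6)/(89.2 + j60.6)
|Γ| = 85.8/108 = 0.796
VSWR = (1 + |Γ|)/(1 − |Γ|) = 1.8/0.204

VSWR ≈ 8.81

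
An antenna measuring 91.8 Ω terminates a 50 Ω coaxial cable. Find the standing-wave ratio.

VSWR ≈ 1.84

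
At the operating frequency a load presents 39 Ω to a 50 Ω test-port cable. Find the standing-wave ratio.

Γ = (39 − 50)/(39 + 50) = -0.124
VSWR = (1 + 0.124)/(1 − 0.124)

VSWR ≈ 1.28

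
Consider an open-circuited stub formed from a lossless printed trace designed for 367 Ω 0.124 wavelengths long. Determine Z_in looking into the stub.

βl = 2π × 0.124 = 44.6°
tan(βl) = 0.988
For an open-circuited stub, Z_in = −jZ_0·cot(βl) = −jZ_0/tan(βl)

Z_in ≈ −j372 Ω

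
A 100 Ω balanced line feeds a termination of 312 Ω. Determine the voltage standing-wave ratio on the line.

VSWR ≈ 3.12

For a purely resistive load, VSWR = R_L/Z_0 or Z_0/R_L (whichever > 1) = 312/100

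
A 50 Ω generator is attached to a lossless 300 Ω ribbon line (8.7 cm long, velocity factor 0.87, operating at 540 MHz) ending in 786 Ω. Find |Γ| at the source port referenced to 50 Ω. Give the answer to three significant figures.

λ = v/f = 0.87·c / 540 MHz = 0.483 m
βl = 2π·l/λ = 2π × 0.18 = 64.8°
tan(βl) = 2.13
Z_in = Z_0·(Z_L + jZ_0·tanβl)/(Z_0 + jZ_L·tanβl) = 135 − j117 Ω
Γ_s = (Z_in − Z_s)/(Z_in + Z_s) = (85.5 − j117)/(185 − j117), |Γ_s| = 0.66

|Γ| ≈ 0.66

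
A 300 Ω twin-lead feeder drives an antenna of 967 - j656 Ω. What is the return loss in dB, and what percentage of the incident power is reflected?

RL ≈ 3.67 dB; 43% of incident power reflected

Γ = (667 − j656)/(1267 − j656), |Γ| = 0.656
RL = −20·log₁₀(0.656) = 3.67 dB
P_refl/P_inc = |Γ|² = 0.43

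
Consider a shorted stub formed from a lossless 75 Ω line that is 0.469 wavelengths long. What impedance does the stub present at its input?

Z_in ≈ −j14.8 Ω

βl = 2π × 0.469 = 169°
tan(βl) = -0.197
For a shorted stub, Z_in = jZ_0·tan(βl)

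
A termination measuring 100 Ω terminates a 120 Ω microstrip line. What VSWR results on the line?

VSWR ≈ 1.2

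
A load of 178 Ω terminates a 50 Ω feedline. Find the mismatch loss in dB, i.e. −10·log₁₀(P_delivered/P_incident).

mismatch loss ≈ 1.64 dB

Γ = (178 − 50)/(178 + 50) = 0.561
|Γ|² = 0.315, so P_del/P_inc = 1 − |Γ|² = 0.685
ML = −10·log₁₀(1 − |Γ|²)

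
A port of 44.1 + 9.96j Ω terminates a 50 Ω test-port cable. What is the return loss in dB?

Γ = (-5.9 + j9.96)/(94.1 + j9.96), |Γ| = 0.122
RL = −20·log₁₀|Γ| = −20·log₁₀(0.122)

RL ≈ 18.2 dB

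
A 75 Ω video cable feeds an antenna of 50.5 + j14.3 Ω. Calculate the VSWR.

VSWR ≈ 1.58

Γ = (Z_L − Z_0)/(Z_L + Z_0) = (-24.5 + j14.3)/(125.5 + j14.3)
|Γ| = 28.4/126 = 0.225
VSWR = (1 + |Γ|)/(1 − |Γ|) = 1.22/0.775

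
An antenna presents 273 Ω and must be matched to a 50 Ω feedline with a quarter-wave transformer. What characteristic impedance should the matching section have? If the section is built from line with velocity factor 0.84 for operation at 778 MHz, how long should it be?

Z_qwt ≈ 117 Ω; length ≈ 8.1 cm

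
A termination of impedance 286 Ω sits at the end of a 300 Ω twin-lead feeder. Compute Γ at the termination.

Γ = -0.0239

Γ = (Z_L − Z_0)/(Z_L + Z_0) = (286 − 300)/(286 + 300) = -14/586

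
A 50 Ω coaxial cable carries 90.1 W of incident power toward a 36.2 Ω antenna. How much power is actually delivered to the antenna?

P_delivered ≈ 87.8 W

Γ = (36.2 − 50)/(36.2 + 50) = -0.16
|Γ|² = 0.0256
P_refl = |Γ|²·P_inc = 2.31 W, P_del = (1 − |Γ|²)·P_inc = 87.8 W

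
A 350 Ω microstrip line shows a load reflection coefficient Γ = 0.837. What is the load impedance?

Z_L = Z_0·(1 + Γ)/(1 − Γ) = 350·(1.84)/(0.163)

Z_L ≈ 3940 Ω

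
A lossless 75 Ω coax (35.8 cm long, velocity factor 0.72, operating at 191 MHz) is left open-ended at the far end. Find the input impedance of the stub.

λ = v/f = 0.72·c / 191 MHz = 1.13 m
βl = 2π·l/λ = 2π × 0.317 = 114°
tan(βl) = -2.25
For an open-ended stub, Z_in = −jZ_0·cot(βl) = −jZ_0/tan(βl)

Z_in ≈ +j33.3 Ω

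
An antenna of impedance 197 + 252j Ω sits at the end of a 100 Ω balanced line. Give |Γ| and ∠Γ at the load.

Γ ≈ 0.693 ∠ 28.6°

Γ = (Z_L − Z_0)/(Z_L + Z_0) = (97 + j252)/(297 + j252)
|Γ| = 270/390 = 0.693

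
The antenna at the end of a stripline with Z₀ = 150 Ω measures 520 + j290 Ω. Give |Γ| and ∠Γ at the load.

Γ ≈ 0.644 ∠ 14.7°

Γ = (Z_L − Z_0)/(Z_L + Z_0) = (370 + j290)/(670 + j290)
|Γ| = 470/730 = 0.644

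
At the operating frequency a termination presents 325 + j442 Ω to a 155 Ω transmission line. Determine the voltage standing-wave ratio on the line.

Γ = (Z_L − Z_0)/(Z_L + Z_0) = (170 + j442)/(480 + j442)
|Γ| = 474/653 = 0.726
VSWR = (1 + |Γ|)/(1 − |Γ|) = 1.73/0.274

VSWR ≈ 6.29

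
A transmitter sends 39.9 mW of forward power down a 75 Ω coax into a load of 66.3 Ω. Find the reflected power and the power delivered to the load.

P_reflected ≈ 0.151 mW; P_delivered ≈ 39.7 mW

Γ = (66.3 − 75)/(66.3 + 75) = -0.0616
|Γ|² = 0.00379
P_refl = |Γ|²·P_inc = 0.151 mW, P_del = (1 − |Γ|²)·P_inc = 39.7 mW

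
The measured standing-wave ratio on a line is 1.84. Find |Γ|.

|Γ| ≈ 0.296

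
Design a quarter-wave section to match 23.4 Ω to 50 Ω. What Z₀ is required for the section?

Z_qwt ≈ 34.2 Ω

Z_qwt = √(Z_0·R_L) = √(50 × 23.4) = √1170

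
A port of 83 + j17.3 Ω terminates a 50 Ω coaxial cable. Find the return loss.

RL ≈ 11.1 dB

Γ = (33 + j17.3)/(133 + j17.3), |Γ| = 0.278
RL = −20·log₁₀|Γ| = −20·log₁₀(0.278)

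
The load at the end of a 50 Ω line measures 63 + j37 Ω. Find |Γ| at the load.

|Γ| ≈ 0.33

Γ = (Z_L − Z_0)/(Z_L + Z_0) = (13 + j37)/(113 + j37)
|Γ| = 39.2/119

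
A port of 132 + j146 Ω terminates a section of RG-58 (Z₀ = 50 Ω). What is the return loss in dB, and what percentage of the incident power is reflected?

RL ≈ 2.88 dB; 51.5% of incident power reflected

Γ = (82 + j146)/(182 + j146), |Γ| = 0.718
RL = −20·log₁₀(0.718) = 2.88 dB
P_refl/P_inc = |Γ|² = 0.515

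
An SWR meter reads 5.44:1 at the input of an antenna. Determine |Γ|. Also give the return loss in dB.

|Γ| ≈ 0.689; return loss ≈ 3.23 dB

|Γ| = (S − 1)/(S + 1) = (5.44 − 1)/(5.44 + 1) = 4.44/6.44
RL = −20·log₁₀|Γ| = −20·log₁₀(0.689)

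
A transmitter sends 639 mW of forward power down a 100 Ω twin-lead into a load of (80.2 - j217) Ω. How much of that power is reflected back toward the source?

P_reflected ≈ 381 mW

|Γ| = |(-19.8 − j217)/(180.2 − j217)| = 0.773
|Γ|² = 0.597
P_refl = |Γ|²·P_inc = 381 mW, P_del = (1 − |Γ|²)·P_inc = 258 mW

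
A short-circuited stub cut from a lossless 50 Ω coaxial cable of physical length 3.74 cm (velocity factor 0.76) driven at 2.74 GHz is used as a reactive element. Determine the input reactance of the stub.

X_in ≈ -16.4 Ω (capacitive)

λ = v/f = 0.76·c / 2.74 GHz = 0.0832 m
βl = 2π·l/λ = 2π × 0.449 = 162°
tan(βl) = -0.329
For a short-circuited stub, Z_in = jZ_0·tan(βl)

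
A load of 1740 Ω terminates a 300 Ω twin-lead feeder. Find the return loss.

RL ≈ 3.03 dB

Γ = (1740 − 300)/(1740 + 300) = 0.706
RL = −20·log₁₀|Γ| = −20·log₁₀(0.706)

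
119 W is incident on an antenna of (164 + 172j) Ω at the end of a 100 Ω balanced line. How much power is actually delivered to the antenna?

P_delivered ≈ 78.6 W

|Γ| = |(64 + j172)/(264 + j172)| = 0.582
|Γ|² = 0.339
P_refl = |Γ|²·P_inc = 40.4 W, P_del = (1 − |Γ|²)·P_inc = 78.6 W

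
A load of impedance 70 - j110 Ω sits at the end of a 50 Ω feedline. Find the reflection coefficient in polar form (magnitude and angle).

Γ ≈ 0.687 ∠ -37.2°

Γ = (Z_L − Z_0)/(Z_L + Z_0) = (20 − j110)/(120 − j110)
|Γ| = 112/163 = 0.687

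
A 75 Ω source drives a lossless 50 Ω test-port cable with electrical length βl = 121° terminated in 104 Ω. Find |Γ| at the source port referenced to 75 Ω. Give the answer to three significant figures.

tan(βl) = -1.66
Z_in = Z_0·(Z_L + jZ_0·tanβl)/(Z_0 + jZ_L·tanβl) = 30.2 + j21.3 Ω
Γ_s = (Z_in − Z_s)/(Z_in + Z_s) = (-44.8 + j21.3)/(105 + j21.3), |Γ_s| = 0.462

|Γ| ≈ 0.462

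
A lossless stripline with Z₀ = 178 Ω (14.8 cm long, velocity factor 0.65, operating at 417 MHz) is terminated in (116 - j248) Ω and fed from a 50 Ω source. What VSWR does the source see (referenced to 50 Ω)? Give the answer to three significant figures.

VSWR ≈ 12.7

λ = v/f = 0.65·c / 417 MHz = 0.468 m
βl = 2π·l/λ = 2π × 0.316 = 114°
tan(βl) = -2.25
Z_in = Z_0·(Z_L + jZ_0·tanβl)/(Z_0 + jZ_L·tanβl) = 105 + j232 Ω
Γ_s = (Z_in − Z_s)/(Z_in + Z_s) = (54.7 + j232)/(155 + j232), |Γ_s| = 0.854
VSWR = (1 + |Γ_s|)/(1 − |Γ_s|)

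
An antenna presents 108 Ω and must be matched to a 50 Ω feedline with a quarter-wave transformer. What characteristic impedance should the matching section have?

Z_qwt ≈ 73.5 Ω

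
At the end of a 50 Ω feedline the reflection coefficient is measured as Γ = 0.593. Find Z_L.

Z_L = Z_0·(1 + Γ)/(1 − Γ) = 50·(1.59)/(0.407)

Z_L ≈ 196 Ω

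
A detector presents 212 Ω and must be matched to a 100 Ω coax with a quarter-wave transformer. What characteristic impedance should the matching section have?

Z_qwt = √(Z_0·R_L) = √(100 × 212) = √21200

Z_qwt ≈ 146 Ω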